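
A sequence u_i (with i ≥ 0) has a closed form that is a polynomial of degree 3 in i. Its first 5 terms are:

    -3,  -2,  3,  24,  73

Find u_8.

789

1st diffs: 1, 5, 21, 49.
2nd diffs: 4, 16, 28.
3rd diffs: 12, 12 (constant).
Newton forward-difference form: u_i = -3 + 1·C(i,1) + 4·C(i,2) + 12·C(i,3).
At i = 8: i = 8, so u_8 = -3 + 8 + 112 + 672 = 789.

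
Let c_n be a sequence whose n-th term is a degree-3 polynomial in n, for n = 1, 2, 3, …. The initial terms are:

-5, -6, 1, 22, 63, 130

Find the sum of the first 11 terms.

3190

1st diffs: -1, 7, 21, 41, 67.
2nd diffs: 8, 14, 20, 26.
3rd diffs: 6, 6, 6 (constant).
Newton forward-difference form: c_n = -5 + (-1)·C(n-1,1) + 8·C(n-1,2) + 6·C(n-1,3).
Continuing: …, 229, 366, 547, 778, …, c_{11} = 1065.
Summing n = 1..11 (11 terms) gives 3190.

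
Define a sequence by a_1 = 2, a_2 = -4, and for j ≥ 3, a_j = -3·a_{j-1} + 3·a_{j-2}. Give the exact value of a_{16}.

-585499266

Iterate the recurrence:
a_3 = 18; a_4 = -66; a_5 = 252; …; a_{13} = 10744002; a_{14} = -40733604; a_{15} = 154432818; a_{16} = -585499266.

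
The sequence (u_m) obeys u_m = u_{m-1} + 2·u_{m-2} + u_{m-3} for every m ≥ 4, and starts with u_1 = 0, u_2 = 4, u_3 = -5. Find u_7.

Step forward from the initial values:
u_4 = 3; u_5 = -3; u_6 = -2; u_7 = -5.

-5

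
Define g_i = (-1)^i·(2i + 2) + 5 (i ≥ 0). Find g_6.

19

(-1)^6 = 1; 2i + 2 at i=6 is 14; so g_6 = 19.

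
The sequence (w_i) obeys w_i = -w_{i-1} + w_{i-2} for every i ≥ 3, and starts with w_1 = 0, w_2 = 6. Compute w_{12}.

534

Iterate the recurrence:
w_3 = -6, w_4 = 12, w_5 = -18, w_6 = 30, w_7 = -48, w_8 = 78, w_9 = -126, w_{10} = 204, w_{11} = -330, w_{12} = 534.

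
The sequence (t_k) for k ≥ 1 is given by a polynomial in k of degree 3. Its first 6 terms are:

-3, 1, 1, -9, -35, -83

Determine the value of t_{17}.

1st diffs: 4, 0, -10, -26, -48.
2nd diffs: -4, -10, -16, -22.
3rd diffs: -6, -6, -6 (constant).
Newton forward-difference form: t_k = -3 + 4·C(k-1,1) + (-4)·C(k-1,2) + (-6)·C(k-1,3).
At k = 17: k-1 = 16, so t_{17} = -3 + 64 - 480 - 3360 = -3779.

-3779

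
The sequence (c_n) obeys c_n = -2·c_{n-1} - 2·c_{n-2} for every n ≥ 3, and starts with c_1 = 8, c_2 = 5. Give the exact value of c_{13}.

Step forward from the initial values:
c_3 = -26; c_4 = 42; c_5 = -32; …; c_{10} = 80; c_{11} = -416; c_{12} = 672; c_{13} = -512.

-512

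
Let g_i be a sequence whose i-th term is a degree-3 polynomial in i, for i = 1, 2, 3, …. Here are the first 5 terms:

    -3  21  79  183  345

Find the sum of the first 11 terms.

10857

1st diffs: 24, 58, 104, 162.
2nd diffs: 34, 46, 58.
3rd diffs: 12, 12 (constant).
So g_i = 2i^3 + 5i^2 - 5i - 5.
Continuing: …, 577, 891, 1299, 1813, …, g_{11} = 3207.
Summing i = 1..11 (11 terms) gives 10857.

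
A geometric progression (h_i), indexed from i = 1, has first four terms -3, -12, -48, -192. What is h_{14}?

Common ratio r = 4.
h_i = (-3)·4^(i-1).
h_{14} = (-3)·4^13 = -201326592.

-201326592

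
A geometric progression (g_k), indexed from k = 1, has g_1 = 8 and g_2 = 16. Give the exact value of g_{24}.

Common ratio r = 2.
g_k = 8·2^(k-1).
g_{24} = 8·2^23 = 67108864.

67108864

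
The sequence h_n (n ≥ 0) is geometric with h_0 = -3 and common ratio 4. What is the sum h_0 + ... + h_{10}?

-4194303

h_n = (-3)·4^(n-0).
S = (-3)·(4^11 - 1)/(4 - 1) = (-3)·(4194304 - 1)/(3) = -4194303.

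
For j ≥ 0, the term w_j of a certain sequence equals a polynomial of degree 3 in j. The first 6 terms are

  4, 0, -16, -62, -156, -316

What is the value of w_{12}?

-4796

1st diffs: -4, -16, -46, -94, -160.
2nd diffs: -12, -30, -48, -66.
3rd diffs: -18, -18, -18 (constant).
Newton forward-difference form: w_j = 4 + (-4)·C(j,1) + (-12)·C(j,2) + (-18)·C(j,3).
At j = 12: j = 12, so w_{12} = 4 - 48 - 792 - 3960 = -4796.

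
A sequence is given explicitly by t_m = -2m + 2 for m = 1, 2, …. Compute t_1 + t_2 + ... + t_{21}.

Over m = 1..21: Σm = 231.
Total = (-2)·231 + (2)·21 = -420.

-420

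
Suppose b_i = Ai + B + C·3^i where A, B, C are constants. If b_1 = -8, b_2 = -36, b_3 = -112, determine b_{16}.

Write the equations: A + B + 3C = -8; 2A + B + 9C = -36; 3A + B + 27C = -112.
Subtracting the first from the second: A + 6C = -28.
Subtracting the second from the third: A + 18C = -76.
Solving: C = -4, A = -4, then B = 8.
So b_i = -4·i + 8 + (-4)·3^i; at i=16 this is -172186940.

-172186940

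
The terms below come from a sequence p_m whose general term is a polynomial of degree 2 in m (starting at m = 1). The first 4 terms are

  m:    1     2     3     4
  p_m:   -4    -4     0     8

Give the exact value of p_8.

1st diffs: 0, 4, 8.
2nd diffs: 4, 4 (constant).
Newton forward-difference form: p_m = -4 + 4·C(m-1,2).
At m = 8: m-1 = 7, so p_8 = -4 + 84 = 80.

80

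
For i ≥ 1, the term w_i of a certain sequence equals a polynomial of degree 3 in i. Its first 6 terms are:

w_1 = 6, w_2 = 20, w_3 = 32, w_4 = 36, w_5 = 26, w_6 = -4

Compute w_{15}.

1st diffs: 14, 12, 4, -10, -30.
2nd diffs: -2, -8, -14, -20.
3rd diffs: -6, -6, -6 (constant).
Newton forward-difference form: w_i = 6 + 14·C(i-1,1) + (-2)·C(i-1,2) + (-6)·C(i-1,3).
At i = 15: i-1 = 14, so w_{15} = 6 + 196 - 182 - 2184 = -2164.

-2164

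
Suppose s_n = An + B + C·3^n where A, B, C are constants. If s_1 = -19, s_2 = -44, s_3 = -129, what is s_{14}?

-23914784

Plug in n = 1, 2, 3: A + B + 3C = -19; 2A + B + 9C = -44; 3A + B + 27C = -129.
Subtracting the first from the second: A + 6C = -25.
Subtracting the second from the third: A + 18C = -85.
Solving: C = -5, A = 5, then B = -9.
Therefore s_{14} = 70 + (-9) + (-5)·4782969 = -23914784.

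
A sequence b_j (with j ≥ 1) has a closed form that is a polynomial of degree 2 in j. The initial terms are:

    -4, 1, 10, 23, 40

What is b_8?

115

1st diffs: 5, 9, 13, 17.
2nd diffs: 4, 4, 4 (constant).
Newton forward-difference form: b_j = -4 + 5·C(j-1,1) + 4·C(j-1,2).
At j = 8: j-1 = 7, so b_8 = -4 + 35 + 84 = 115.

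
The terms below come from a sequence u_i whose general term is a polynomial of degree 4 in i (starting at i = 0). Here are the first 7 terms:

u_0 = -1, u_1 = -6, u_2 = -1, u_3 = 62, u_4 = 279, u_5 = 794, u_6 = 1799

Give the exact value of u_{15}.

88334

1st diffs: -5, 5, 63, 217, 515, 1005.
2nd diffs: 10, 58, 154, 298, 490.
3rd diffs: 48, 96, 144, 192.
4th diffs: 48, 48, 48 (constant).
Newton forward-difference form: u_i = -1 + (-5)·C(i,1) + 10·C(i,2) + 48·C(i,3) + 48·C(i,4).
At i = 15: i = 15, so u_{15} = -1 - 75 + 1050 + 21840 + 65520 = 88334.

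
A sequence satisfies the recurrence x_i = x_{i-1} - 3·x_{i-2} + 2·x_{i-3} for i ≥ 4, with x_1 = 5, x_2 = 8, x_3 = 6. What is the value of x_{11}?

Step forward from the initial values:
x_4 = -8, x_5 = -10, x_6 = 26, x_7 = 40, x_8 = -58, x_9 = -126, x_{10} = 128, x_{11} = 390.

390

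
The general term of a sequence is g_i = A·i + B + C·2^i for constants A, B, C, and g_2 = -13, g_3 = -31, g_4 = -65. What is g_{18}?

Plug in i = 2, 3, 4: 2A + B + 4C = -13; 3A + B + 8C = -31; 4A + B + 16C = -65.
Subtracting the first from the second: A + 4C = -18.
Subtracting the second from the third: A + 8C = -34.
Solving: C = -4, A = -2, then B = 7.
Hence g_{18} = -2·18 + 7 + (-4)·262144 = -1048605.

-1048605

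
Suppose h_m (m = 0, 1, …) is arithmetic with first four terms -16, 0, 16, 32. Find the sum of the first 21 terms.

3024

Common difference d = 16.
h_m = -16 + (m - 0)·16.
h_{20} = 304; S = 21·(-16 + 304)/2 = 3024.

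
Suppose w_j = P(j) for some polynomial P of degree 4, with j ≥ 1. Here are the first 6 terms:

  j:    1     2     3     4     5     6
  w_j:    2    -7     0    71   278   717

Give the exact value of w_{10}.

1st diffs: -9, 7, 71, 207, 439.
2nd diffs: 16, 64, 136, 232.
3rd diffs: 48, 72, 96.
4th diffs: 24, 24 (constant).
Newton forward-difference form: w_j = 2 + (-9)·C(j-1,1) + 16·C(j-1,2) + 48·C(j-1,3) + 24·C(j-1,4).
At j = 10: j-1 = 9, so w_{10} = 2 - 81 + 576 + 4032 + 3024 = 7553.

7553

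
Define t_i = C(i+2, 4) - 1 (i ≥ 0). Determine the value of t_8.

C(10, 4) = 210, so t_8 = 209.

209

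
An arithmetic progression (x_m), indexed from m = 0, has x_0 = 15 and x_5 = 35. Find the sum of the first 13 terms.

507

Common difference d = (35 - 15) / (5 - 0) = 4.
x_m = 15 + (m - 0)·4.
x_{12} = 63; S = 13·(15 + 63)/2 = 507.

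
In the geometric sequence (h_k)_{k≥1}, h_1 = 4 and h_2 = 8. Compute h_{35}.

68719476736

Common ratio r = 2.
h_k = 4·2^(k-1).
h_{35} = 4·2^34 = 68719476736.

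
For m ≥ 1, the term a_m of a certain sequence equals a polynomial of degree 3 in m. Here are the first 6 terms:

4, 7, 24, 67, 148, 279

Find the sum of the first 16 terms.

30104

1st diffs: 3, 17, 43, 81, 131.
2nd diffs: 14, 26, 38, 50.
3rd diffs: 12, 12, 12 (constant).
Newton forward-difference form: a_m = 4 + 3·C(m-1,1) + 14·C(m-1,2) + 12·C(m-1,3).
Continuing: …, 472, 739, 1092, 1543, …, a_{16} = 6979.
Summing m = 1..16 (16 terms) gives 30104.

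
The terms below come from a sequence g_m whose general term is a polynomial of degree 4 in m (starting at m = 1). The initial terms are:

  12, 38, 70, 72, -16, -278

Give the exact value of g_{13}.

-19080

1st diffs: 26, 32, 2, -88, -262.
2nd diffs: 6, -30, -90, -174.
3rd diffs: -36, -60, -84.
4th diffs: -24, -24 (constant).
Newton forward-difference form: g_m = 12 + 26·C(m-1,1) + 6·C(m-1,2) + (-36)·C(m-1,3) + (-24)·C(m-1,4).
At m = 13: m-1 = 12, so g_{13} = 12 + 312 + 396 - 7920 - 11880 = -19080.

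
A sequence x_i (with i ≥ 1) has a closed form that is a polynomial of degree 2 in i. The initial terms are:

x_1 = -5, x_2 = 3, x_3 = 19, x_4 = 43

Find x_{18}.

1219

1st diffs: 8, 16, 24.
2nd diffs: 8, 8 (constant).
So x_i = 4i^2 - 4i - 5.
Evaluating at i = 18 gives x_{18} = 1219.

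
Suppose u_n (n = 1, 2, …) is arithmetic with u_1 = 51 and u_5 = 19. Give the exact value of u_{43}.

Common difference d = (19 - 51) / (5 - 1) = -8.
u_n = 51 + (n - 1)·(-8).
u_{43} = 51 + 42·(-8) = -285.

-285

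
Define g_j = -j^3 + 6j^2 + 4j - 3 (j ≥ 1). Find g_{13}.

-1134

g_{13} = -1·13^3 + 6·13^2 + 4·13 - 3 = -1134.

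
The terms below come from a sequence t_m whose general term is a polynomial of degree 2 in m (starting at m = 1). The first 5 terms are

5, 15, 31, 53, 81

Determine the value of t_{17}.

1st diffs: 10, 16, 22, 28.
2nd diffs: 6, 6, 6 (constant).
So t_m = 3m^2 + m + 1.
Evaluating at m = 17 gives t_{17} = 885.

885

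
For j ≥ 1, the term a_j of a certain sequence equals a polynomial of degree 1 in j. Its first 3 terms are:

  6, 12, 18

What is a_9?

54

1st diffs: 6, 6 (constant).
So a_j = 6j.
Evaluating at j = 9 gives a_9 = 54.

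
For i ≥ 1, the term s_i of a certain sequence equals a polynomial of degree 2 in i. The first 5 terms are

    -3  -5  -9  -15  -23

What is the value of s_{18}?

-309

1st diffs: -2, -4, -6, -8.
2nd diffs: -2, -2, -2 (constant).
Newton forward-difference form: s_i = -3 + (-2)·C(i-1,1) + (-2)·C(i-1,2).
At i = 18: i-1 = 17, so s_{18} = -3 - 34 - 272 = -309.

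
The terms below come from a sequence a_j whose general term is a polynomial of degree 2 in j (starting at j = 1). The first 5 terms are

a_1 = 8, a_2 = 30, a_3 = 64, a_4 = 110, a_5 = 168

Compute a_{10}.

1st diffs: 22, 34, 46, 58.
2nd diffs: 12, 12, 12 (constant).
So a_j = 6j^2 + 4j - 2.
Evaluating at j = 10 gives a_{10} = 638.

638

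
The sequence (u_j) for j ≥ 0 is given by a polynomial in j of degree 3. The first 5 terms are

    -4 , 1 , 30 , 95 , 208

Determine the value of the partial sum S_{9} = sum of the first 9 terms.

1st diffs: 5, 29, 65, 113.
2nd diffs: 24, 36, 48.
3rd diffs: 12, 12 (constant).
So u_j = 2j^3 + 6j^2 - 3j - 4.
Continuing: 381, 626, 955, 1380.
Summing j = 0..8 (9 terms) gives 3672.

3672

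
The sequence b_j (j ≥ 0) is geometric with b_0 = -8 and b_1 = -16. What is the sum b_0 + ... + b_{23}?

-134217720

Common ratio r = 2.
b_j = (-8)·2^(j-0).
S = (-8)·(2^24 - 1)/(2 - 1) = (-8)·(16777216 - 1)/(1) = -134217720.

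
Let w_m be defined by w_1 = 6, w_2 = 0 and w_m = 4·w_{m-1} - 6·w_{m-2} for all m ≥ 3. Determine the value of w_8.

2880

Step forward from the initial values:
w_3 = -36; w_4 = -144; w_5 = -360; w_6 = -576; w_7 = -144; w_8 = 2880.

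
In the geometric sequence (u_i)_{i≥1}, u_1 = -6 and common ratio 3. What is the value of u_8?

u_i = (-6)·3^(i-1).
u_8 = (-6)·3^7 = -13122.

-13122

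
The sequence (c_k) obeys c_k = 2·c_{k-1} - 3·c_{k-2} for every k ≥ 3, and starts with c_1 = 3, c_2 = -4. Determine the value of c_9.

-341

Iterate the recurrence:
c_3 = -17, c_4 = -22, c_5 = 7, c_6 = 80, c_7 = 139, c_8 = 38, c_9 = -341.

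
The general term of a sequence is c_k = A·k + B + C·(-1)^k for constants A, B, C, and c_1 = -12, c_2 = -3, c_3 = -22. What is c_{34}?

-163

Plug in k = 1, 2, 3: A + B - C = -12; 2A + B + C = -3; 3A + B - C = -22.
Subtracting the first from the second: A + 2C = 9.
Subtracting the second from the third: A - 2C = -19.
Solving: C = 7, A = -5, then B = 0.
Therefore c_{34} = -170 + 0 + 7·1 = -163.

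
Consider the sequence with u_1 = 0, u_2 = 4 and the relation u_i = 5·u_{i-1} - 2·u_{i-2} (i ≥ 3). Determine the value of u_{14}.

Applying the relation repeatedly:
u_3 = 20; u_4 = 92; u_5 = 420; …; u_{11} = 3784100; u_{12} = 17261372; u_{13} = 78738660; u_{14} = 359170556.

359170556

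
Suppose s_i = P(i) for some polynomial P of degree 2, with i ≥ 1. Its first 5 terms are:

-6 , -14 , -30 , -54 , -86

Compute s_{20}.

1st diffs: -8, -16, -24, -32.
2nd diffs: -8, -8, -8 (constant).
Newton forward-difference form: s_i = -6 + (-8)·C(i-1,1) + (-8)·C(i-1,2).
At i = 20: i-1 = 19, so s_{20} = -6 - 152 - 1368 = -1526.

-1526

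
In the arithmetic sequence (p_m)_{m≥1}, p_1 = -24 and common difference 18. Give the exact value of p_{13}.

192

p_m = -24 + (m - 1)·18.
p_{13} = -24 + 12·18 = 192.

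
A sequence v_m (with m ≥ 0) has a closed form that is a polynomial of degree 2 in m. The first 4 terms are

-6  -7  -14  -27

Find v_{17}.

-839

1st diffs: -1, -7, -13.
2nd diffs: -6, -6 (constant).
Newton forward-difference form: v_m = -6 + (-1)·C(m,1) + (-6)·C(m,2).
At m = 17: m = 17, so v_{17} = -6 - 17 - 816 = -839.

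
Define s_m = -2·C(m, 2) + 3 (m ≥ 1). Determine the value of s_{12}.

C(12, 2) = 66, so s_{12} = -129.

-129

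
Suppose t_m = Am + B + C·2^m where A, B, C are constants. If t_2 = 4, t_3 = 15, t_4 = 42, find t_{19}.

2097055

The three given values yield: 2A + B + 4C = 4; 3A + B + 8C = 15; 4A + B + 16C = 42.
Subtracting the first from the second: A + 4C = 11.
Subtracting the second from the third: A + 8C = 27.
Solving: C = 4, A = -5, then B = -2.
Therefore t_{19} = -95 + (-2) + 4·524288 = 2097055.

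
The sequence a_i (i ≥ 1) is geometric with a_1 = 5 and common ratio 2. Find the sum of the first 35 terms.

a_i = 5·2^(i-1).
S = 5·(2^35 - 1)/(2 - 1) = 5·(34359738368 - 1)/(1) = 171798691835.

171798691835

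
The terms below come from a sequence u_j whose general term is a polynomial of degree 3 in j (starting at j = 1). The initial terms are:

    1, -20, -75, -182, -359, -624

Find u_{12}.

1st diffs: -21, -55, -107, -177, -265.
2nd diffs: -34, -52, -70, -88.
3rd diffs: -18, -18, -18 (constant).
Newton forward-difference form: u_j = 1 + (-21)·C(j-1,1) + (-34)·C(j-1,2) + (-18)·C(j-1,3).
At j = 12: j-1 = 11, so u_{12} = 1 - 231 - 1870 - 2970 = -5070.

-5070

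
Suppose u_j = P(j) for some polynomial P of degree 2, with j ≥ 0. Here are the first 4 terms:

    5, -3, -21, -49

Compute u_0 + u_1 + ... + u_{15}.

-6480

1st diffs: -8, -18, -28.
2nd diffs: -10, -10 (constant).
Newton forward-difference form: u_j = 5 + (-8)·C(j,1) + (-10)·C(j,2).
Continuing: …, -87, -135, -193, -261, …, u_{15} = -1165.
Summing j = 0..15 (16 terms) gives -6480.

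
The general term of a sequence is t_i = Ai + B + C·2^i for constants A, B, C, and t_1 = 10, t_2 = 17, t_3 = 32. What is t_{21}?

8388590

Plug in i = 1, 2, 3: A + B + 2C = 10; 2A + B + 4C = 17; 3A + B + 8C = 32.
Subtracting the first from the second: A + 2C = 7.
Subtracting the second from the third: A + 4C = 15.
Solving: C = 4, A = -1, then B = 3.
Hence t_{21} = -1·21 + 3 + 4·2097152 = 8388590.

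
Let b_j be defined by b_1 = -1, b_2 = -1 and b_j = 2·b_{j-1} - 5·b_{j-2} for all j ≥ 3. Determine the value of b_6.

-41

Step forward from the initial values:
b_3 = 3;  b_4 = 11;  b_5 = 7;  b_6 = -41.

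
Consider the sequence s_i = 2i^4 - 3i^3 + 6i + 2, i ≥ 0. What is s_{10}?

s_{10} = 2·10^4 - 3·10^3 + 6·10 + 2 = 17062.

17062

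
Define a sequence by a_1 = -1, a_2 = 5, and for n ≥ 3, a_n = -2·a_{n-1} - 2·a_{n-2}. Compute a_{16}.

-384

Compute successive terms:
a_3 = -8;  a_4 = 6;  a_5 = 4;  …;  a_{13} = 64;  a_{14} = -320;  a_{15} = 512;  a_{16} = -384.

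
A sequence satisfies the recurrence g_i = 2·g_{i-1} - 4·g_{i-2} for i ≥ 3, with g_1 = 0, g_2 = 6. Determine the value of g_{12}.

Iterate the recurrence:
g_3 = 12, g_4 = 0, g_5 = -48, g_6 = -96, g_7 = 0, g_8 = 384, g_9 = 768, g_{10} = 0, g_{11} = -3072, g_{12} = -6144.

-6144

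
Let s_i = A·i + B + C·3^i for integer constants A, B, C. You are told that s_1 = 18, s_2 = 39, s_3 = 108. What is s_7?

The three given values yield: A + B + 3C = 18; 2A + B + 9C = 39; 3A + B + 27C = 108.
Subtracting the first from the second: A + 6C = 21.
Subtracting the second from the third: A + 18C = 69.
Solving: C = 4, A = -3, then B = 9.
So s_i = -3·i + 9 + 4·3^i; at i=7 this is 8736.

8736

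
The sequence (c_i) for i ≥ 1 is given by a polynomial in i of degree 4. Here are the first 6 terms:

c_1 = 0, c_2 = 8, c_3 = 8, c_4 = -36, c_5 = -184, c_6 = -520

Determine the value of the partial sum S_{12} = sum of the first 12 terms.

-38060

1st diffs: 8, 0, -44, -148, -336.
2nd diffs: -8, -44, -104, -188.
3rd diffs: -36, -60, -84.
4th diffs: -24, -24 (constant).
So c_i = -i^4 + 4i^3 - 3i^2 + 4i - 4.
Continuing: …, -1152, -2212, -3856, -6264, …, c_{12} = -14212.
Summing i = 1..12 (12 terms) gives -38060.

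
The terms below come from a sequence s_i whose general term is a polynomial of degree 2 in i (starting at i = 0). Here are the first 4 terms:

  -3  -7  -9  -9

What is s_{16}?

1st diffs: -4, -2, 0.
2nd diffs: 2, 2 (constant).
Newton forward-difference form: s_i = -3 + (-4)·C(i,1) + 2·C(i,2).
At i = 16: i = 16, so s_{16} = -3 - 64 + 240 = 173.

173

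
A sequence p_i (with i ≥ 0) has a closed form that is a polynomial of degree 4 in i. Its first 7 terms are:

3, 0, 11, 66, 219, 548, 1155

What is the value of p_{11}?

1st diffs: -3, 11, 55, 153, 329, 607.
2nd diffs: 14, 44, 98, 176, 278.
3rd diffs: 30, 54, 78, 102.
4th diffs: 24, 24, 24 (constant).
So p_i = i^4 - i^3 + 3i^2 - 6i + 3.
Evaluating at i = 11 gives p_{11} = 13610.

13610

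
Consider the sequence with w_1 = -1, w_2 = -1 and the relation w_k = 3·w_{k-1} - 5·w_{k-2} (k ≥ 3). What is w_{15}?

Step forward from the initial values:
w_3 = 2; w_4 = 11; w_5 = 23; …; w_{12} = 7286; w_{13} = 10223; w_{14} = -5761; w_{15} = -68398.

-68398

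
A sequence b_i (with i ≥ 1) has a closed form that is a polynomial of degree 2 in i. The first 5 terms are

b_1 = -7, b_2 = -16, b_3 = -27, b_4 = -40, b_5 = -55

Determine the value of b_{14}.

1st diffs: -9, -11, -13, -15.
2nd diffs: -2, -2, -2 (constant).
Newton forward-difference form: b_i = -7 + (-9)·C(i-1,1) + (-2)·C(i-1,2).
At i = 14: i-1 = 13, so b_{14} = -7 - 117 - 156 = -280.

-280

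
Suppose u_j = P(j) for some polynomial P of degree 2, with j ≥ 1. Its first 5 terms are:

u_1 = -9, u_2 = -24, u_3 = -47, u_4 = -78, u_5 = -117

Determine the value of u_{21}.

-1829

1st diffs: -15, -23, -31, -39.
2nd diffs: -8, -8, -8 (constant).
So u_j = -4j^2 - 3j - 2.
Evaluating at j = 21 gives u_{21} = -1829.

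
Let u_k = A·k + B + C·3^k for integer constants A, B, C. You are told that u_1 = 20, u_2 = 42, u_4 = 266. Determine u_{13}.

4783028

At k = 1, 2, 4: A + B + 3C = 20; 2A + B + 9C = 42; 4A + B + 81C = 266.
Subtracting the first from the second: A + 6C = 22.
Subtracting the second from the third: 2A + 72C = 224.
Solving: C = 3, A = 4, then B = 7.
Hence u_{13} = 4·13 + 7 + 3·1594323 = 4783028.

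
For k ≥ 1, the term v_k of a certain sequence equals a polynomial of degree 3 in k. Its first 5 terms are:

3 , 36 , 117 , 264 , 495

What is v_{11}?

1st diffs: 33, 81, 147, 231.
2nd diffs: 48, 66, 84.
3rd diffs: 18, 18 (constant).
So v_k = 3k^3 + 6k^2 - 6k.
Evaluating at k = 11 gives v_{11} = 4653.

4653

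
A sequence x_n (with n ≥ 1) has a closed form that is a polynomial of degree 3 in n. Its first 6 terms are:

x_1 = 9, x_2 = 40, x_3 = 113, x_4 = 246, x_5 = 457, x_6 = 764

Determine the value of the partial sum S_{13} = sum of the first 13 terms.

1st diffs: 31, 73, 133, 211, 307.
2nd diffs: 42, 60, 78, 96.
3rd diffs: 18, 18, 18 (constant).
Newton forward-difference form: x_n = 9 + 31·C(n-1,1) + 42·C(n-1,2) + 18·C(n-1,3).
Continuing: …, 1185, 1738, 2441, 3312, …, x_{13} = 7113.
Summing n = 1..13 (13 terms) gives 27417.

27417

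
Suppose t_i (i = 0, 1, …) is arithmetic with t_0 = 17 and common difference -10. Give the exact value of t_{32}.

-303

t_i = 17 + (i - 0)·(-10).
t_{32} = 17 + 32·(-10) = -303.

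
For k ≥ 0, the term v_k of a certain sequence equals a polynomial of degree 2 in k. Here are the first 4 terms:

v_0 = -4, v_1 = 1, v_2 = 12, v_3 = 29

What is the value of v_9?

257

1st diffs: 5, 11, 17.
2nd diffs: 6, 6 (constant).
Newton forward-difference form: v_k = -4 + 5·C(k,1) + 6·C(k,2).
At k = 9: k = 9, so v_9 = -4 + 45 + 216 = 257.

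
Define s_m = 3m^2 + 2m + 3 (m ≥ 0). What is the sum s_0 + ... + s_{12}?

2145

Over m = 0..12: Σm = 78, Σm² = 650.
Total = (3)·650 + (2)·78 + (3)·13 = 2145.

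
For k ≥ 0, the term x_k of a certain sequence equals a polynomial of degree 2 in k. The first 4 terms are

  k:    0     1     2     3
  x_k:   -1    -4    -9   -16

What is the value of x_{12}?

-169

1st diffs: -3, -5, -7.
2nd diffs: -2, -2 (constant).
Newton forward-difference form: x_k = -1 + (-3)·C(k,1) + (-2)·C(k,2).
At k = 12: k = 12, so x_{12} = -1 - 36 - 132 = -169.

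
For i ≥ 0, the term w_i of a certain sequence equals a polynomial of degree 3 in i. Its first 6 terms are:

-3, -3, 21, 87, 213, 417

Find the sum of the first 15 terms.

1st diffs: 0, 24, 66, 126, 204.
2nd diffs: 24, 42, 60, 78.
3rd diffs: 18, 18, 18 (constant).
Newton forward-difference form: w_i = -3 + 24·C(i,2) + 18·C(i,3).
Continuing: …, 717, 1131, 1677, 2373, …, w_{14} = 8733.
Summing i = 0..14 (15 terms) gives 35445.

35445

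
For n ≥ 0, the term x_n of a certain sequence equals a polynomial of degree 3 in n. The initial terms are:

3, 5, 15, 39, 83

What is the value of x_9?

813

1st diffs: 2, 10, 24, 44.
2nd diffs: 8, 14, 20.
3rd diffs: 6, 6 (constant).
Newton forward-difference form: x_n = 3 + 2·C(n,1) + 8·C(n,2) + 6·C(n,3).
At n = 9: n = 9, so x_9 = 3 + 18 + 288 + 504 = 813.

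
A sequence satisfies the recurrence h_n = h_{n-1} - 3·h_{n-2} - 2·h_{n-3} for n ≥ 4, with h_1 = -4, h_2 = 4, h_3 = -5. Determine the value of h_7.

59

Applying the relation repeatedly:
h_4 = -9  h_5 = -2  h_6 = 35  h_7 = 59.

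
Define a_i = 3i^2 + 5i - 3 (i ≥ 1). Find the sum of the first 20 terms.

9600

Over i = 1..20: Σi = 210, Σi² = 2870.
Total = (3)·2870 + (5)·210 + (-3)·20 = 9600.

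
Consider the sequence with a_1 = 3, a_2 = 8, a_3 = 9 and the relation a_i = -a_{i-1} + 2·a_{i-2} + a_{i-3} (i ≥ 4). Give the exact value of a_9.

Iterate the recurrence:
a_4 = 10, a_5 = 16, a_6 = 13, a_7 = 29, a_8 = 13, a_9 = 58.

58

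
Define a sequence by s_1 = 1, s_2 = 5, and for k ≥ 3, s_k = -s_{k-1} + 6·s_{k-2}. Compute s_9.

-3527

Iterate the recurrence:
s_3 = 1, s_4 = 29, s_5 = -23, s_6 = 197, s_7 = -335, s_8 = 1517, s_9 = -3527.
(Characteristic roots are 2 and -3.)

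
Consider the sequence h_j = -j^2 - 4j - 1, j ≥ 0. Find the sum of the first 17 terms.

-2057

Over j = 0..16: Σj = 136, Σj² = 1496.
Total = (-1)·1496 + (-4)·136 + (-1)·17 = -2057.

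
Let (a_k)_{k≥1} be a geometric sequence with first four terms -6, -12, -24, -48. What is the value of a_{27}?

-402653184

Common ratio r = 2.
a_k = (-6)·2^(k-1).
a_{27} = (-6)·2^26 = -402653184.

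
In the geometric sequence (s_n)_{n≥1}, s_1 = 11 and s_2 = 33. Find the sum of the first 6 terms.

4004

Common ratio r = 3.
s_n = 11·3^(n-1).
S = 11·(3^6 - 1)/(3 - 1) = 11·(729 - 1)/(2) = 4004.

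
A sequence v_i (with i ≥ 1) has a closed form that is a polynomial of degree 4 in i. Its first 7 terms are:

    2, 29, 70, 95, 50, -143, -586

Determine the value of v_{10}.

1st diffs: 27, 41, 25, -45, -193, -443.
2nd diffs: 14, -16, -70, -148, -250.
3rd diffs: -30, -54, -78, -102.
4th diffs: -24, -24, -24 (constant).
Newton forward-difference form: v_i = 2 + 27·C(i-1,1) + 14·C(i-1,2) + (-30)·C(i-1,3) + (-24)·C(i-1,4).
At i = 10: i-1 = 9, so v_{10} = 2 + 243 + 504 - 2520 - 3024 = -4795.

-4795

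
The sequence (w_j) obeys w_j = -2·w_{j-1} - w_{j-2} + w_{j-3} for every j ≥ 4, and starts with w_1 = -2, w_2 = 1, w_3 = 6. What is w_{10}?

Iterate the recurrence:
w_4 = -15  w_5 = 25  w_6 = -29  w_7 = 18  w_8 = 18  w_9 = -83  w_{10} = 166.

166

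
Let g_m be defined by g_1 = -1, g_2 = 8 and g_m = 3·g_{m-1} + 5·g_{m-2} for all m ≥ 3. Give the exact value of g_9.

120671

Iterate the recurrence:
g_3 = 19  g_4 = 97  g_5 = 386  g_6 = 1643  g_7 = 6859  g_8 = 28792  g_9 = 120671.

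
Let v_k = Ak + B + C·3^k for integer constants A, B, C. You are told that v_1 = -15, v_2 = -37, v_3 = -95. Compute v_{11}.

At k = 1, 2, 3: A + B + 3C = -15; 2A + B + 9C = -37; 3A + B + 27C = -95.
Subtracting the first from the second: A + 6C = -22.
Subtracting the second from the third: A + 18C = -58.
Solving: C = -3, A = -4, then B = -2.
Hence v_{11} = -4·11 + (-2) + (-3)·177147 = -531487.

-531487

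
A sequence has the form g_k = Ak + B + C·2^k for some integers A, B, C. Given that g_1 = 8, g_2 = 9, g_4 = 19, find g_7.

128

Plug in k = 1, 2, 4: A + B + 2C = 8; 2A + B + 4C = 9; 4A + B + 16C = 19.
Subtracting the first from the second: A + 2C = 1.
Subtracting the second from the third: 2A + 12C = 10.
Solving: C = 1, A = -1, then B = 7.
Therefore g_7 = -7 + 7 + 1·128 = 128.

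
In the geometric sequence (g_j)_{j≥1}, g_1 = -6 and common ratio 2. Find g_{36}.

g_j = (-6)·2^(j-1).
g_{36} = (-6)·2^35 = -206158430208.

-206158430208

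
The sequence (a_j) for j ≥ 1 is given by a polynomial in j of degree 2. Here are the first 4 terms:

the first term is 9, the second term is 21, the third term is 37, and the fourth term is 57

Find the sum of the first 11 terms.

1419

1st diffs: 12, 16, 20.
2nd diffs: 4, 4 (constant).
Newton forward-difference form: a_j = 9 + 12·C(j-1,1) + 4·C(j-1,2).
Continuing: …, 81, 109, 141, 177, …, a_{11} = 309.
Summing j = 1..11 (11 terms) gives 1419.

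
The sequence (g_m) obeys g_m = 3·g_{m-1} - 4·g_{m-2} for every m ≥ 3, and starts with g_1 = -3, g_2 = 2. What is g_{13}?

Step forward from the initial values:
g_3 = 18;  g_4 = 46;  g_5 = 66;  …;  g_{10} = -946;  g_{11} = 2274;  g_{12} = 10606;  g_{13} = 22722.

22722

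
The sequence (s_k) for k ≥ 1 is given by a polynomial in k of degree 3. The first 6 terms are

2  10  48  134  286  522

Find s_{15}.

9396

1st diffs: 8, 38, 86, 152, 236.
2nd diffs: 30, 48, 66, 84.
3rd diffs: 18, 18, 18 (constant).
Newton forward-difference form: s_k = 2 + 8·C(k-1,1) + 30·C(k-1,2) + 18·C(k-1,3).
At k = 15: k-1 = 14, so s_{15} = 2 + 112 + 2730 + 6552 = 9396.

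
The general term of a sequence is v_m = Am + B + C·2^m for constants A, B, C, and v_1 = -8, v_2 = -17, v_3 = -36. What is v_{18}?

-1310701

Plug in m = 1, 2, 3: A + B + 2C = -8; 2A + B + 4C = -17; 3A + B + 8C = -36.
Subtracting the first from the second: A + 2C = -9.
Subtracting the second from the third: A + 4C = -19.
Solving: C = -5, A = 1, then B = 1.
Hence v_{18} = 1·18 + 1 + (-5)·262144 = -1310701.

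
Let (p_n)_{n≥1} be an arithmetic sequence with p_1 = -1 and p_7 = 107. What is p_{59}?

Common difference d = (107 - (-1)) / (7 - 1) = 18.
p_n = -1 + (n - 1)·18.
p_{59} = -1 + 58·18 = 1043.

1043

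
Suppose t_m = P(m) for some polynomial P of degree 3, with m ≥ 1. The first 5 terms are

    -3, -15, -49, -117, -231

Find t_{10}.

1st diffs: -12, -34, -68, -114.
2nd diffs: -22, -34, -46.
3rd diffs: -12, -12 (constant).
So t_m = -2m^3 + m^2 - m - 1.
Evaluating at m = 10 gives t_{10} = -1911.

-1911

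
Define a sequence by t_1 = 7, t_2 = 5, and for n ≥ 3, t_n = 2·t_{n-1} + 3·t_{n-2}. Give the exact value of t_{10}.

Step forward from the initial values:
t_3 = 31  t_4 = 77  t_5 = 247  t_6 = 725  t_7 = 2191  t_8 = 6557  t_9 = 19687  t_{10} = 59045.
(Characteristic roots are 3 and -1.)

59045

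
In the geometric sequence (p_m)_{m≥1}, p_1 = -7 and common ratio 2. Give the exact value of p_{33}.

-30064771072

p_m = (-7)·2^(m-1).
p_{33} = (-7)·2^32 = -30064771072.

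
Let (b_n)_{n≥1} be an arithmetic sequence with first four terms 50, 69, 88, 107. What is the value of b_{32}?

Common difference d = 19.
b_n = 50 + (n - 1)·19.
b_{32} = 50 + 31·19 = 639.

639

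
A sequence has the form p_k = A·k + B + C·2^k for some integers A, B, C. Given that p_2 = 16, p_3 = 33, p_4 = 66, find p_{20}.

At k = 2, 3, 4: 2A + B + 4C = 16; 3A + B + 8C = 33; 4A + B + 16C = 66.
Subtracting the first from the second: A + 4C = 17.
Subtracting the second from the third: A + 8C = 33.
Solving: C = 4, A = 1, then B = -2.
So p_k = 1·k + (-2) + 4·2^k; at k=20 this is 4194322.

4194322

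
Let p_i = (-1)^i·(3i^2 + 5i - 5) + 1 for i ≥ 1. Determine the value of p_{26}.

2154

(-1)^26 = 1; 3i^2 + 5i - 5 at i=26 is 2153; so p_{26} = 2154.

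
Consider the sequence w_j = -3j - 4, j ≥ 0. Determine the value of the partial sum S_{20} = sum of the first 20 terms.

Over j = 0..19: Σj = 190.
Total = (-3)·190 + (-4)·20 = -650.

-650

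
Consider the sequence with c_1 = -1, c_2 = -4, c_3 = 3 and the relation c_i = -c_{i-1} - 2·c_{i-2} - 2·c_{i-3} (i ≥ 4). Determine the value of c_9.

c_4 = 7;  c_5 = -5;  c_6 = -15;  c_7 = 11;  c_8 = 29;  c_9 = -21.

-21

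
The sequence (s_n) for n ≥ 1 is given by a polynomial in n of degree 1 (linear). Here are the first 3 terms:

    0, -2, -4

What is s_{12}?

1st diffs: -2, -2 (constant).
So s_n = -2n + 2.
Evaluating at n = 12 gives s_{12} = -22.

-22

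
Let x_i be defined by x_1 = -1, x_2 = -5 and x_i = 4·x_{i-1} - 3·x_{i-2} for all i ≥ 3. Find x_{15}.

x_3 = -17, x_4 = -53, x_5 = -161, …, x_{12} = -354293, x_{13} = -1062881, x_{14} = -3188645, x_{15} = -9565937.
(Characteristic roots are 3 and 1.)

-9565937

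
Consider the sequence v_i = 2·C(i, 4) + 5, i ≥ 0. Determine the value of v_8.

C(8, 4) = 70, so v_8 = 145.

145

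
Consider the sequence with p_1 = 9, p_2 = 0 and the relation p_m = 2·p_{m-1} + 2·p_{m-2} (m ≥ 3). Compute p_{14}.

898560

Compute successive terms:
p_3 = 18;  p_4 = 36;  p_5 = 108;  …;  p_{11} = 44064;  p_{12} = 120384;  p_{13} = 328896;  p_{14} = 898560.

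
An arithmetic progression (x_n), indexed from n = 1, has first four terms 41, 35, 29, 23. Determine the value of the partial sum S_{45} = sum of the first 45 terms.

Common difference d = -6.
x_n = 41 + (n - 1)·(-6).
x_{45} = -223; S = 45·(41 + (-223))/2 = -4095.

-4095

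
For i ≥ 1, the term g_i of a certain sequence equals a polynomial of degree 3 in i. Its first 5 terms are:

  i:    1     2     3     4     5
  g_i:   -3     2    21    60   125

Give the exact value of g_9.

1st diffs: 5, 19, 39, 65.
2nd diffs: 14, 20, 26.
3rd diffs: 6, 6 (constant).
Newton forward-difference form: g_i = -3 + 5·C(i-1,1) + 14·C(i-1,2) + 6·C(i-1,3).
At i = 9: i-1 = 8, so g_9 = -3 + 40 + 392 + 336 = 765.

765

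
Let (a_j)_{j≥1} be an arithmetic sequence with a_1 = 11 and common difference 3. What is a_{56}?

176

a_j = 11 + (j - 1)·3.
a_{56} = 11 + 55·3 = 176.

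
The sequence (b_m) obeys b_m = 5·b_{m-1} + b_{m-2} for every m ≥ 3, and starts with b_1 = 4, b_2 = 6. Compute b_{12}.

93031106

Step forward from the initial values:
b_3 = 34  b_4 = 176  b_5 = 914  b_6 = 4746  b_7 = 24644  b_8 = 127966  b_9 = 664474  b_{10} = 3450336  b_{11} = 17916154  b_{12} = 93031106.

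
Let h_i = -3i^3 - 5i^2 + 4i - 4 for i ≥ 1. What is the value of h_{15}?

h_{15} = -3·15^3 - 5·15^2 + 4·15 - 4 = -11194.

-11194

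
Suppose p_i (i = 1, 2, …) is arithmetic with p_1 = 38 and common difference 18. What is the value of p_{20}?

380

p_i = 38 + (i - 1)·18.
p_{20} = 38 + 19·18 = 380.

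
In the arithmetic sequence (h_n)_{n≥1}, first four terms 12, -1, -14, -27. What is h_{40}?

Common difference d = -13.
h_n = 12 + (n - 1)·(-13).
h_{40} = 12 + 39·(-13) = -495.

-495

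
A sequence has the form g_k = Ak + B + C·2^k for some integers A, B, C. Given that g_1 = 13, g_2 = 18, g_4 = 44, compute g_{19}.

1048603

Plug in k = 1, 2, 4: A + B + 2C = 13; 2A + B + 4C = 18; 4A + B + 16C = 44.
Subtracting the first from the second: A + 2C = 5.
Subtracting the second from the third: 2A + 12C = 26.
Solving: C = 2, A = 1, then B = 8.
Hence g_{19} = 1·19 + 8 + 2·524288 = 1048603.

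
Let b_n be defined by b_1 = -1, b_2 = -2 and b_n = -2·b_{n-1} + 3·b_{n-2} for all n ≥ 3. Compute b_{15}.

Step forward from the initial values:
b_3 = 1, b_4 = -8, b_5 = 19, …, b_{12} = -44288, b_{13} = 132859, b_{14} = -398582, b_{15} = 1195741.
(Characteristic roots are 1 and -3.)

1195741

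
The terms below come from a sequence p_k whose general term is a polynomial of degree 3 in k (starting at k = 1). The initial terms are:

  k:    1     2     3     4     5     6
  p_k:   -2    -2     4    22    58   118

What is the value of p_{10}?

718

1st diffs: 0, 6, 18, 36, 60.
2nd diffs: 6, 12, 18, 24.
3rd diffs: 6, 6, 6 (constant).
So p_k = k^3 - 3k^2 + 2k - 2.
Evaluating at k = 10 gives p_{10} = 718.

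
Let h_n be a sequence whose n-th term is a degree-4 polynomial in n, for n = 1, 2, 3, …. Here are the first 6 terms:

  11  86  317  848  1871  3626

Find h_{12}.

1st diffs: 75, 231, 531, 1023, 1755.
2nd diffs: 156, 300, 492, 732.
3rd diffs: 144, 192, 240.
4th diffs: 48, 48 (constant).
Newton forward-difference form: h_n = 11 + 75·C(n-1,1) + 156·C(n-1,2) + 144·C(n-1,3) + 48·C(n-1,4).
At n = 12: n-1 = 11, so h_{12} = 11 + 825 + 8580 + 23760 + 15840 = 49016.

49016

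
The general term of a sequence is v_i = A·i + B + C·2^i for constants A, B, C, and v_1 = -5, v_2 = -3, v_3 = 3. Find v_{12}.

Plug in i = 1, 2, 3: A + B + 2C = -5; 2A + B + 4C = -3; 3A + B + 8C = 3.
Subtracting the first from the second: A + 2C = 2.
Subtracting the second from the third: A + 4C = 6.
Solving: C = 2, A = -2, then B = -7.
So v_i = -2·i + (-7) + 2·2^i; at i=12 this is 8161.

8161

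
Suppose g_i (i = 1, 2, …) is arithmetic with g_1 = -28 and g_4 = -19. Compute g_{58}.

Common difference d = (-19 - (-28)) / (4 - 1) = 3.
g_i = -28 + (i - 1)·3.
g_{58} = -28 + 57·3 = 143.

143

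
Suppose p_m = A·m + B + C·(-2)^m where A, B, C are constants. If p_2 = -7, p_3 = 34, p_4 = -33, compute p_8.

-733

Plug in m = 2, 3, 4: 2A + B + 4C = -7; 3A + B - 8C = 34; 4A + B + 16C = -33.
Subtracting the first from the second: A - 12C = 41.
Subtracting the second from the third: A + 24C = -67.
Solving: C = -3, A = 5, then B = -5.
So p_m = 5·m + (-5) + (-3)·(-2)^m; at m=8 this is -733.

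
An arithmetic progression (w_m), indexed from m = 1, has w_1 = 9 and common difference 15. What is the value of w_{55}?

w_m = 9 + (m - 1)·15.
w_{55} = 9 + 54·15 = 819.

819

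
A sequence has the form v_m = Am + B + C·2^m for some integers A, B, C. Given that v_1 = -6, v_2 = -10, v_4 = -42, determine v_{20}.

-3145690

Plug in m = 1, 2, 4: A + B + 2C = -6; 2A + B + 4C = -10; 4A + B + 16C = -42.
Subtracting the first from the second: A + 2C = -4.
Subtracting the second from the third: 2A + 12C = -32.
Solving: C = -3, A = 2, then B = -2.
Therefore v_{20} = 40 + (-2) + (-3)·1048576 = -3145690.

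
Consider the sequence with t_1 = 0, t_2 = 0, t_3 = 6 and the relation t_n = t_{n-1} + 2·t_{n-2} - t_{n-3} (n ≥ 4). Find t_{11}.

534

Step forward from the initial values:
t_4 = 6  t_5 = 18  t_6 = 24  t_7 = 54  t_8 = 84  t_9 = 168  t_{10} = 282  t_{11} = 534.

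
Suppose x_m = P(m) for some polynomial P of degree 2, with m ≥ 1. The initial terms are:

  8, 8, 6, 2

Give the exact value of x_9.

-48

1st diffs: 0, -2, -4.
2nd diffs: -2, -2 (constant).
Newton forward-difference form: x_m = 8 + (-2)·C(m-1,2).
At m = 9: m-1 = 8, so x_9 = 8 - 56 = -48.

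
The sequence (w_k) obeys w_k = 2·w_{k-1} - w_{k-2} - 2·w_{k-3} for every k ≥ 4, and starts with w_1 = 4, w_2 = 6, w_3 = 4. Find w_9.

116

w_4 = -6;  w_5 = -28;  w_6 = -58;  w_7 = -76;  w_8 = -38;  w_9 = 116.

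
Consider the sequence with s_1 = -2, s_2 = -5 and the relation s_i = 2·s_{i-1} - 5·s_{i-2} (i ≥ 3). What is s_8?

s_3 = 0, s_4 = 25, s_5 = 50, s_6 = -25, s_7 = -300, s_8 = -475.

-475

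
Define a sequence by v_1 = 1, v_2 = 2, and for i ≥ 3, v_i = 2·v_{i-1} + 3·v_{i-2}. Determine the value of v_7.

547

v_3 = 7; v_4 = 20; v_5 = 61; v_6 = 182; v_7 = 547.
(Characteristic roots are 3 and -1.)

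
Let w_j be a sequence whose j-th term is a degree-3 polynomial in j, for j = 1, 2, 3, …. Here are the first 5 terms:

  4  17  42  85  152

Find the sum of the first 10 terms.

3325

1st diffs: 13, 25, 43, 67.
2nd diffs: 12, 18, 24.
3rd diffs: 6, 6 (constant).
So w_j = j^3 + 6j - 3.
Continuing: …, 249, 382, 557, 780, …, w_{10} = 1057.
Summing j = 1..10 (10 terms) gives 3325.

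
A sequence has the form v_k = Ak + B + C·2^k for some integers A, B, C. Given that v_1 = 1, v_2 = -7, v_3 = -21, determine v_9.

-1545

Plug in k = 1, 2, 3: A + B + 2C = 1; 2A + B + 4C = -7; 3A + B + 8C = -21.
Subtracting the first from the second: A + 2C = -8.
Subtracting the second from the third: A + 4C = -14.
Solving: C = -3, A = -2, then B = 9.
So v_k = -2·k + 9 + (-3)·2^k; at k=9 this is -1545.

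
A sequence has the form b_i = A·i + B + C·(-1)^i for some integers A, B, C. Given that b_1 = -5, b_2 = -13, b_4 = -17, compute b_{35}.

-73

Write the equations: A + B - C = -5; 2A + B + C = -13; 4A + B + C = -17.
Subtracting the first from the second: A + 2C = -8.
Subtracting the second from the third: 2A = -4.
Solving: C = -3, A = -2, then B = -6.
So b_i = -2·i + (-6) + (-3)·(-1)^i; at i=35 this is -73.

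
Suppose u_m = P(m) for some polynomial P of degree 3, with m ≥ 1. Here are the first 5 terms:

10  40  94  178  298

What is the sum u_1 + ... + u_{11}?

7700

1st diffs: 30, 54, 84, 120.
2nd diffs: 24, 30, 36.
3rd diffs: 6, 6 (constant).
Newton forward-difference form: u_m = 10 + 30·C(m-1,1) + 24·C(m-1,2) + 6·C(m-1,3).
Continuing: …, 460, 670, 934, 1258, …, u_{11} = 2110.
Summing m = 1..11 (11 terms) gives 7700.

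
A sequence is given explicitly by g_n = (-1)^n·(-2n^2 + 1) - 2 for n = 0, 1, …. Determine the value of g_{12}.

(-1)^12 = 1; -2n^2 + 1 at n=12 is -287; so g_{12} = -289.

-289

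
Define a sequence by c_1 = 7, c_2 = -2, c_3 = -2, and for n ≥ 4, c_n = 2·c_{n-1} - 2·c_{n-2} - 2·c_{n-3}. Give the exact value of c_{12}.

-1952

c_4 = -14, c_5 = -20, c_6 = -8, c_7 = 52, c_8 = 160, c_9 = 232, c_{10} = 40, c_{11} = -704, c_{12} = -1952.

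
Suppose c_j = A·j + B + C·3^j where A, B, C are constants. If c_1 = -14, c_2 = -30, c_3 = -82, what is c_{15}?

-43046698

The three given values yield: A + B + 3C = -14; 2A + B + 9C = -30; 3A + B + 27C = -82.
Subtracting the first from the second: A + 6C = -16.
Subtracting the second from the third: A + 18C = -52.
Solving: C = -3, A = 2, then B = -7.
Hence c_{15} = 2·15 + (-7) + (-3)·14348907 = -43046698.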